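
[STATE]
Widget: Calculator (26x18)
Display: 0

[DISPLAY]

                         0
┌───┬───┬───┬───┐         
│ 7 │ 8 │ 9 │ ÷ │         
├───┼───┼───┼───┤         
│ 4 │ 5 │ 6 │ × │         
├───┼───┼───┼───┤         
│ 1 │ 2 │ 3 │ - │         
├───┼───┼───┼───┤         
│ 0 │ . │ = │ + │         
├───┼───┼───┼───┤         
│ C │ MC│ MR│ M+│         
└───┴───┴───┴───┘         
                          
                          
                          
                          
                          
                          


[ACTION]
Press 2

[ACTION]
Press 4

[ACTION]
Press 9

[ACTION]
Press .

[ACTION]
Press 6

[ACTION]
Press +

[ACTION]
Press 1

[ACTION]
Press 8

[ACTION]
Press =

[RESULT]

                     267.6
┌───┬───┬───┬───┐         
│ 7 │ 8 │ 9 │ ÷ │         
├───┼───┼───┼───┤         
│ 4 │ 5 │ 6 │ × │         
├───┼───┼───┼───┤         
│ 1 │ 2 │ 3 │ - │         
├───┼───┼───┼───┤         
│ 0 │ . │ = │ + │         
├───┼───┼───┼───┤         
│ C │ MC│ MR│ M+│         
└───┴───┴───┴───┘         
                          
                          
                          
                          
                          
                          


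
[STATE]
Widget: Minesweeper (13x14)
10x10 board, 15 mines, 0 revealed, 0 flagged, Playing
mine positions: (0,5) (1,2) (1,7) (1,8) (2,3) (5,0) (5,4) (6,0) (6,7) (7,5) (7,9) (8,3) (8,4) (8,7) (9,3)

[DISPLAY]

■■■■■■■■■■   
■■■■■■■■■■   
■■■■■■■■■■   
■■■■■■■■■■   
■■■■■■■■■■   
■■■■■■■■■■   
■■■■■■■■■■   
■■■■■■■■■■   
■■■■■■■■■■   
■■■■■■■■■■   
             
             
             
             


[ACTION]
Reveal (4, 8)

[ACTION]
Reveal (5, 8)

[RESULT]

■■■■■■■■■■   
■■■■212■■■   
■■■■1 1221   
■■■■1        
■■■■11       
■■■■■1111    
■■■■■■■■21   
■■■■■■■■■■   
■■■■■■■■■■   
■■■■■■■■■■   
             
             
             
             


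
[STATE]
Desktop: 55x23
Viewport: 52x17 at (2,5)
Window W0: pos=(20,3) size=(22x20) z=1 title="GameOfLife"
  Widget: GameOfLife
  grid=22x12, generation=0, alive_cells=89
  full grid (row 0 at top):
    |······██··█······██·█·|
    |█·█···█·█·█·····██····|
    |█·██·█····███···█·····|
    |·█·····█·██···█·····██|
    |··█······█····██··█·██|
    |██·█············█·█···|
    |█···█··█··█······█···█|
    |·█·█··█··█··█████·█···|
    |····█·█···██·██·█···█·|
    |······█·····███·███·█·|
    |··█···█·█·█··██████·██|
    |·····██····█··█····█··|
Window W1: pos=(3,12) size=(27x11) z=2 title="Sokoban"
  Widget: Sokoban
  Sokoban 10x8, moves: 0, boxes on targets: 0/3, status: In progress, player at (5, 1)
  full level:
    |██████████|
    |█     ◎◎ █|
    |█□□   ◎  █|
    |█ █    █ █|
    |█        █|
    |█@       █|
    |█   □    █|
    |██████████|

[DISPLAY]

                  ┠────────────────────┨            
                  ┃Gen: 0              ┃            
                  ┃·····██··█······██·█┃            
                  ┃·█···█·█·█·····██···┃            
                  ┃·██·█····███···█····┃            
                  ┃█·····█·██···█·····█┃            
                  ┃·█······█····██··█·█┃            
 ┏━━━━━━━━━━━━━━━━━━━━━━━━━┓······█·█··┃            
 ┃ Sokoban                 ┃█······█···┃            
 ┠─────────────────────────┨··█████·█··┃            
 ┃██████████               ┃██·██·█···█┃            
 ┃█     ◎◎ █               ┃··███·███·█┃            
 ┃█□□   ◎  █               ┃█··██████·█┃            
 ┃█ █    █ █               ┃·█··█····█·┃            
 ┃█        █               ┃           ┃            
 ┃█@       █               ┃           ┃            
 ┃█   □    █               ┃           ┃            


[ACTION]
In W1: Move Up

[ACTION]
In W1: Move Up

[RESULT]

                  ┠────────────────────┨            
                  ┃Gen: 0              ┃            
                  ┃·····██··█······██·█┃            
                  ┃·█···█·█·█·····██···┃            
                  ┃·██·█····███···█····┃            
                  ┃█·····█·██···█·····█┃            
                  ┃·█······█····██··█·█┃            
 ┏━━━━━━━━━━━━━━━━━━━━━━━━━┓······█·█··┃            
 ┃ Sokoban                 ┃█······█···┃            
 ┠─────────────────────────┨··█████·█··┃            
 ┃██████████               ┃██·██·█···█┃            
 ┃█     ◎◎ █               ┃··███·███·█┃            
 ┃█□□   ◎  █               ┃█··██████·█┃            
 ┃█@█    █ █               ┃·█··█····█·┃            
 ┃█        █               ┃           ┃            
 ┃█        █               ┃           ┃            
 ┃█   □    █               ┃           ┃            


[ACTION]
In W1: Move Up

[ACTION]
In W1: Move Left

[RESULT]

                  ┠────────────────────┨            
                  ┃Gen: 0              ┃            
                  ┃·····██··█······██·█┃            
                  ┃·█···█·█·█·····██···┃            
                  ┃·██·█····███···█····┃            
                  ┃█·····█·██···█·····█┃            
                  ┃·█······█····██··█·█┃            
 ┏━━━━━━━━━━━━━━━━━━━━━━━━━┓······█·█··┃            
 ┃ Sokoban                 ┃█······█···┃            
 ┠─────────────────────────┨··█████·█··┃            
 ┃██████████               ┃██·██·█···█┃            
 ┃█□    ◎◎ █               ┃··███·███·█┃            
 ┃█@□   ◎  █               ┃█··██████·█┃            
 ┃█ █    █ █               ┃·█··█····█·┃            
 ┃█        █               ┃           ┃            
 ┃█        █               ┃           ┃            
 ┃█   □    █               ┃           ┃            


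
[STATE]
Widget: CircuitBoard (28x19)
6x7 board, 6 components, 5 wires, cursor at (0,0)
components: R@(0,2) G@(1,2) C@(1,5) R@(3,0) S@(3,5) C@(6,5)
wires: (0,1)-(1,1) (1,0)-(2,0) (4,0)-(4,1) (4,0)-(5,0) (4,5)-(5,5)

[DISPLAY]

   0 1 2 3 4 5              
0  [.]  ·   R               
        │                   
1   ·   ·   G           C   
    │                       
2   ·                       
                            
3   R                   S   
                            
4   · ─ ·               ·   
    │                   │   
5   ·                   ·   
                            
6                       C   
Cursor: (0,0)               
                            
                            
                            
                            


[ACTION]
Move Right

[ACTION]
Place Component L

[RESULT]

   0 1 2 3 4 5              
0      [L]  R               
        │                   
1   ·   ·   G           C   
    │                       
2   ·                       
                            
3   R                   S   
                            
4   · ─ ·               ·   
    │                   │   
5   ·                   ·   
                            
6                       C   
Cursor: (0,1)               
                            
                            
                            
                            


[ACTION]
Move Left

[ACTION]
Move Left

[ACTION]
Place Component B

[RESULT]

   0 1 2 3 4 5              
0  [B]  L   R               
        │                   
1   ·   ·   G           C   
    │                       
2   ·                       
                            
3   R                   S   
                            
4   · ─ ·               ·   
    │                   │   
5   ·                   ·   
                            
6                       C   
Cursor: (0,0)               
                            
                            
                            
                            


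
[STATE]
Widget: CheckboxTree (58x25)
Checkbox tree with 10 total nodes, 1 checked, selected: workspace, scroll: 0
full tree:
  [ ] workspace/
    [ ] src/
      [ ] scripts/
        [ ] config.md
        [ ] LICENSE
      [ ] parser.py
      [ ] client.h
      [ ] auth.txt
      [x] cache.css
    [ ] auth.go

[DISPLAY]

>[-] workspace/                                           
   [-] src/                                               
     [ ] scripts/                                         
       [ ] config.md                                      
       [ ] LICENSE                                        
     [ ] parser.py                                        
     [ ] client.h                                         
     [ ] auth.txt                                         
     [x] cache.css                                        
   [ ] auth.go                                            
                                                          
                                                          
                                                          
                                                          
                                                          
                                                          
                                                          
                                                          
                                                          
                                                          
                                                          
                                                          
                                                          
                                                          
                                                          


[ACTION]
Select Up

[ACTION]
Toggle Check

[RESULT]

>[x] workspace/                                           
   [x] src/                                               
     [x] scripts/                                         
       [x] config.md                                      
       [x] LICENSE                                        
     [x] parser.py                                        
     [x] client.h                                         
     [x] auth.txt                                         
     [x] cache.css                                        
   [x] auth.go                                            
                                                          
                                                          
                                                          
                                                          
                                                          
                                                          
                                                          
                                                          
                                                          
                                                          
                                                          
                                                          
                                                          
                                                          
                                                          


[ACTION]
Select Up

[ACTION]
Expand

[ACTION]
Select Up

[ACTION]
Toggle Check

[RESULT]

>[ ] workspace/                                           
   [ ] src/                                               
     [ ] scripts/                                         
       [ ] config.md                                      
       [ ] LICENSE                                        
     [ ] parser.py                                        
     [ ] client.h                                         
     [ ] auth.txt                                         
     [ ] cache.css                                        
   [ ] auth.go                                            
                                                          
                                                          
                                                          
                                                          
                                                          
                                                          
                                                          
                                                          
                                                          
                                                          
                                                          
                                                          
                                                          
                                                          
                                                          


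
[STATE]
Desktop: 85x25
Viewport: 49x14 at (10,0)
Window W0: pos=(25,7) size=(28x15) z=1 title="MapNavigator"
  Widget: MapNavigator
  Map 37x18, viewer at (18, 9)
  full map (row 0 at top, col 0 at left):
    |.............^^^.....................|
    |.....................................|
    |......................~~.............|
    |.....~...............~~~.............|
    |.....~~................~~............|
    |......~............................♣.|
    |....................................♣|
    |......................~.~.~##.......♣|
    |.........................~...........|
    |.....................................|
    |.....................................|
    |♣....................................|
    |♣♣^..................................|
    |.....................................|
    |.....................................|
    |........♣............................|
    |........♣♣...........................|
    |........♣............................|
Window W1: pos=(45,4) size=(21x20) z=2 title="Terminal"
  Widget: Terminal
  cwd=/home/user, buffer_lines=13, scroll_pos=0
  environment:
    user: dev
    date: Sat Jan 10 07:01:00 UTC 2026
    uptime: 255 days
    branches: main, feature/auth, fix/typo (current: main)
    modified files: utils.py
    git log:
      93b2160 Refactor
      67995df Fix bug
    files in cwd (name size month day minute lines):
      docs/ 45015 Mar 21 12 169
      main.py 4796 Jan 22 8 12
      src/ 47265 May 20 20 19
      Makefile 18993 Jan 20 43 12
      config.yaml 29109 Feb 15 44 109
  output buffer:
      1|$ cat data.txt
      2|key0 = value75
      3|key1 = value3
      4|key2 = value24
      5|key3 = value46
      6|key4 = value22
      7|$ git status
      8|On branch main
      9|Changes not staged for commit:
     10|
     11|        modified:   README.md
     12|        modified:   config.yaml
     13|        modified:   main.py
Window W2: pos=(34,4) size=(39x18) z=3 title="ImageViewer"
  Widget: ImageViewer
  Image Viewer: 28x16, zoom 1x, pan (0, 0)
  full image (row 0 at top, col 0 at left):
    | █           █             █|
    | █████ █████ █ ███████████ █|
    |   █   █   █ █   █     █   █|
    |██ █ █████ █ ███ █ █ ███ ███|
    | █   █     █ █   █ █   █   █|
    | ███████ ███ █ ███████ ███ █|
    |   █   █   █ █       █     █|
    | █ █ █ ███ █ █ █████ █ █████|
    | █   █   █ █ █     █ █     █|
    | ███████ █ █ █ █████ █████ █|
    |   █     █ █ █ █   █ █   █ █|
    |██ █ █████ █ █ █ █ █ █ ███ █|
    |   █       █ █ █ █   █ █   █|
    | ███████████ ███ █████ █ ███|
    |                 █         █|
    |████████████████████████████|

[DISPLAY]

                                                 
                                                 
                                                 
                                                 
                        ┏━━━━━━━━━━━━━━━━━━━━━━━━
                        ┃ ImageViewer            
                        ┠────────────────────────
               ┏━━━━━━━━┃ █           █          
               ┃ MapNavi┃ █████ █████ █ █████████
               ┠────────┃   █   █   █ █   █     █
               ┃~~......┃██ █ █████ █ ███ █ █ ███
               ┃.~......┃ █   █     █ █   █ █   █
               ┃........┃ ███████ ███ █ ███████ █
               ┃........┃   █   █   █ █       █  


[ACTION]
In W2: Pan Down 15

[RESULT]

                                                 
                                                 
                                                 
                                                 
                        ┏━━━━━━━━━━━━━━━━━━━━━━━━
                        ┃ ImageViewer            
                        ┠────────────────────────
               ┏━━━━━━━━┃████████████████████████
               ┃ MapNavi┃                        
               ┠────────┃                        
               ┃~~......┃                        
               ┃.~......┃                        
               ┃........┃                        
               ┃........┃                        


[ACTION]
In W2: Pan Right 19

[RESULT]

                                                 
                                                 
                                                 
                                                 
                        ┏━━━━━━━━━━━━━━━━━━━━━━━━
                        ┃ ImageViewer            
                        ┠────────────────────────
               ┏━━━━━━━━┃█████████               
               ┃ MapNavi┃                        
               ┠────────┃                        
               ┃~~......┃                        
               ┃.~......┃                        
               ┃........┃                        
               ┃........┃                        


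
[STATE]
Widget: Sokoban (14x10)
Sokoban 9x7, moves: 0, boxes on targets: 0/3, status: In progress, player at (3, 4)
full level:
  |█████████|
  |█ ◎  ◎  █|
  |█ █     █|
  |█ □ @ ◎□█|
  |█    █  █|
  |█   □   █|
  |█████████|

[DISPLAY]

█████████     
█ ◎  ◎  █     
█ █     █     
█ □ @ ◎□█     
█    █  █     
█   □   █     
█████████     
Moves: 0  0/3 
              
              


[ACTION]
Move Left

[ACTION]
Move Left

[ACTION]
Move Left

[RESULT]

█████████     
█ ◎  ◎  █     
█ █     █     
█□@   ◎□█     
█    █  █     
█   □   █     
█████████     
Moves: 2  0/3 
              
              


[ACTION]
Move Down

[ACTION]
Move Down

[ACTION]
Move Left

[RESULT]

█████████     
█ ◎  ◎  █     
█ █     █     
█□    ◎□█     
█    █  █     
█@  □   █     
█████████     
Moves: 5  0/3 
              
              


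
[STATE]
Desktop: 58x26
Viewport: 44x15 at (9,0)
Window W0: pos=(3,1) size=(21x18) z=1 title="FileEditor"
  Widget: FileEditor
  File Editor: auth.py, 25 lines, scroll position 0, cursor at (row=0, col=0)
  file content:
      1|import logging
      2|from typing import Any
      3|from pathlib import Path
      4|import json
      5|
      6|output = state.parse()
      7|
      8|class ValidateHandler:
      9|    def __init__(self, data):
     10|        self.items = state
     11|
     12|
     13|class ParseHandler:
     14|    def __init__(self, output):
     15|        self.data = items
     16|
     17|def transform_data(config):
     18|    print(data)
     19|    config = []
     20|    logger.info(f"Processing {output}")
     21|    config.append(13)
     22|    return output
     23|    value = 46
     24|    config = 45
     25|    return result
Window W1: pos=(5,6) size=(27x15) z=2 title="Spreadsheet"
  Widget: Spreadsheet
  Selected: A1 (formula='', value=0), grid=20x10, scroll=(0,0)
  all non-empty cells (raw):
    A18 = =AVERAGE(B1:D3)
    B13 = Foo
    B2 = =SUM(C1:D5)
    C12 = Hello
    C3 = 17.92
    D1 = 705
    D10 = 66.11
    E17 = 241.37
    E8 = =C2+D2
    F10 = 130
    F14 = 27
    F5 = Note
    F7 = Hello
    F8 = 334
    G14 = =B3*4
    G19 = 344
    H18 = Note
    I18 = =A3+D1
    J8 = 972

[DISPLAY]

                                            
━━━━━━━━━━━━━━┓                             
Editor        ┃                             
──────────────┨                             
t logging    ▲┃                             
typing import█┃                             
━━━━━━━━━━━━━━━━━━━━━━┓                     
readsheet             ┃                     
──────────────────────┨                     
                      ┃                     
    A       B       C ┃                     
----------------------┃                     
      [0]       0     ┃                     
        0  722.92     ┃                     
        0       0   17┃                     


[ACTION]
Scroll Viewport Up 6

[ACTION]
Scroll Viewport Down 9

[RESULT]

                      ┃                     
    A       B       C ┃                     
----------------------┃                     
      [0]       0     ┃                     
        0  722.92     ┃                     
        0       0   17┃                     
        0       0     ┃                     
        0       0     ┃                     
        0       0     ┃                     
        0       0     ┃                     
        0       0     ┃                     
━━━━━━━━━━━━━━━━━━━━━━┛                     
                                            
                                            
                                            


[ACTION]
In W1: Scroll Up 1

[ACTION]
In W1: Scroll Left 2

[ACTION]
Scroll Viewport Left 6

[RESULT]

┃o┃A1:                      ┃               
┃ ┃       A       B       C ┃               
┃c┃-------------------------┃               
┃ ┃  1      [0]       0     ┃               
┃ ┃  2        0  722.92     ┃               
┃ ┃  3        0       0   17┃               
┃ ┃  4        0       0     ┃               
┃c┃  5        0       0     ┃               
┃ ┃  6        0       0     ┃               
┗━┃  7        0       0     ┃               
  ┃  8        0       0     ┃               
  ┗━━━━━━━━━━━━━━━━━━━━━━━━━┛               
                                            
                                            
                                            


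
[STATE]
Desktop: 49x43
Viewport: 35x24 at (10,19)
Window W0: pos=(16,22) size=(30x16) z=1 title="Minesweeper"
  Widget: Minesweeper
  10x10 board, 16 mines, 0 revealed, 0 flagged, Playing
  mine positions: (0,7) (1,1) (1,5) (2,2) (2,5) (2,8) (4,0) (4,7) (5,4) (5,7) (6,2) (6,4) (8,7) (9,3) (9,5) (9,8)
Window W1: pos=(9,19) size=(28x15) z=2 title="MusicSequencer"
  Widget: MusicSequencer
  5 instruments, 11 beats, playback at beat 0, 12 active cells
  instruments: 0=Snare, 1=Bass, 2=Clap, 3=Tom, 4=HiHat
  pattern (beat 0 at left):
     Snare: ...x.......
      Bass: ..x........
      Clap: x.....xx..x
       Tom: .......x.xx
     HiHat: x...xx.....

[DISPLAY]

━━━━━━━━━━━━━━━━━━━━━━━━━━┓        
 MusicSequencer           ┃        
──────────────────────────┨        
      ▼1234567890         ┃━━━━━━━━
 Snare···█·······         ┃        
  Bass··█········         ┃────────
  Clap█·····██··█         ┃        
   Tom·······█·██         ┃        
 HiHat█···██·····         ┃        
                          ┃        
                          ┃        
                          ┃        
                          ┃        
                          ┃        
━━━━━━━━━━━━━━━━━━━━━━━━━━┛        
      ┃■■■■■■■■■■                  
      ┃                            
      ┃                            
      ┗━━━━━━━━━━━━━━━━━━━━━━━━━━━━
                                   
                                   
                                   
                                   
                                   


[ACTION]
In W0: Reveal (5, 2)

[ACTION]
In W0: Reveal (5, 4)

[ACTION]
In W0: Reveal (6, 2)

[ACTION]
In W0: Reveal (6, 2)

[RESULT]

━━━━━━━━━━━━━━━━━━━━━━━━━━┓        
 MusicSequencer           ┃        
──────────────────────────┨        
      ▼1234567890         ┃━━━━━━━━
 Snare···█·······         ┃        
  Bass··█········         ┃────────
  Clap█·····██··█         ┃        
   Tom·······█·██         ┃        
 HiHat█···██·····         ┃        
                          ┃        
                          ┃        
                          ┃        
                          ┃        
                          ┃        
━━━━━━━━━━━━━━━━━━━━━━━━━━┛        
      ┃■■■✹■✹■■✹■                  
      ┃                            
      ┃                            
      ┗━━━━━━━━━━━━━━━━━━━━━━━━━━━━
                                   
                                   
                                   
                                   
                                   


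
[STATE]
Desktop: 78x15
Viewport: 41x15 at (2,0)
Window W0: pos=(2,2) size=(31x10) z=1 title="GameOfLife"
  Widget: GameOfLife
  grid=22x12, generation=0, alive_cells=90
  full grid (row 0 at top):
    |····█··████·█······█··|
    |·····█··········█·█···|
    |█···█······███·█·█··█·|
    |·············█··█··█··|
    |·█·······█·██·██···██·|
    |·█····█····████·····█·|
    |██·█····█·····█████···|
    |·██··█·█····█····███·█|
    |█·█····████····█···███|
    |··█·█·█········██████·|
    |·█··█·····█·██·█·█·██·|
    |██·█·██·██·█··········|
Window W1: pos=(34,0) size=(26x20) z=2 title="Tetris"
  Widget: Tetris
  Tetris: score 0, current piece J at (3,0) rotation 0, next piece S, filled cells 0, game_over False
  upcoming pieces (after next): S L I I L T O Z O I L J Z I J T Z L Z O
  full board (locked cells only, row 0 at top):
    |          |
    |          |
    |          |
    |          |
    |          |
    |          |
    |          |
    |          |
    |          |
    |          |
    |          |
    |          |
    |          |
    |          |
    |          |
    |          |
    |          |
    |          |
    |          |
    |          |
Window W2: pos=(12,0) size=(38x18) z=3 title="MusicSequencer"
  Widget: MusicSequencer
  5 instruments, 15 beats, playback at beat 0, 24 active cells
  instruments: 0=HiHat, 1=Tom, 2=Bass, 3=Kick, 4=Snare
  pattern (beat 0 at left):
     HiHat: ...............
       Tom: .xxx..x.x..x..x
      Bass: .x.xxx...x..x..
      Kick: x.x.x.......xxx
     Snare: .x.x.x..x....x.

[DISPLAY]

          ┏━━━━━━━━━━━━━━━━━━━━━━━━━━━━━━
          ┃ MusicSequencer               
┏━━━━━━━━━┠──────────────────────────────
┃ GameOfLi┃      ▼12345678901234         
┠─────────┃ HiHat···············         
┃Gen: 0   ┃   Tom·███··█·█··█··█         
┃·········┃  Bass·█·███···█··█··         
┃·█·······┃  Kick█·█·█·······███         
┃·█····█··┃ Snare·█·█·█··█····█·         
┃██·█····█┃                              
┃·██··█·█·┃                              
┗━━━━━━━━━┃                              
          ┃                              
          ┃                              
          ┃                              


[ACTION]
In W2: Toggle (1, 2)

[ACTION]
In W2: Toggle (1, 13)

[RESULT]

          ┏━━━━━━━━━━━━━━━━━━━━━━━━━━━━━━
          ┃ MusicSequencer               
┏━━━━━━━━━┠──────────────────────────────
┃ GameOfLi┃      ▼12345678901234         
┠─────────┃ HiHat···············         
┃Gen: 0   ┃   Tom·█·█··█·█··█·██         
┃·········┃  Bass·█·███···█··█··         
┃·█·······┃  Kick█·█·█·······███         
┃·█····█··┃ Snare·█·█·█··█····█·         
┃██·█····█┃                              
┃·██··█·█·┃                              
┗━━━━━━━━━┃                              
          ┃                              
          ┃                              
          ┃                              


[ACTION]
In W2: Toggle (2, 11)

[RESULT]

          ┏━━━━━━━━━━━━━━━━━━━━━━━━━━━━━━
          ┃ MusicSequencer               
┏━━━━━━━━━┠──────────────────────────────
┃ GameOfLi┃      ▼12345678901234         
┠─────────┃ HiHat···············         
┃Gen: 0   ┃   Tom·█·█··█·█··█·██         
┃·········┃  Bass·█·███···█·██··         
┃·█·······┃  Kick█·█·█·······███         
┃·█····█··┃ Snare·█·█·█··█····█·         
┃██·█····█┃                              
┃·██··█·█·┃                              
┗━━━━━━━━━┃                              
          ┃                              
          ┃                              
          ┃                              


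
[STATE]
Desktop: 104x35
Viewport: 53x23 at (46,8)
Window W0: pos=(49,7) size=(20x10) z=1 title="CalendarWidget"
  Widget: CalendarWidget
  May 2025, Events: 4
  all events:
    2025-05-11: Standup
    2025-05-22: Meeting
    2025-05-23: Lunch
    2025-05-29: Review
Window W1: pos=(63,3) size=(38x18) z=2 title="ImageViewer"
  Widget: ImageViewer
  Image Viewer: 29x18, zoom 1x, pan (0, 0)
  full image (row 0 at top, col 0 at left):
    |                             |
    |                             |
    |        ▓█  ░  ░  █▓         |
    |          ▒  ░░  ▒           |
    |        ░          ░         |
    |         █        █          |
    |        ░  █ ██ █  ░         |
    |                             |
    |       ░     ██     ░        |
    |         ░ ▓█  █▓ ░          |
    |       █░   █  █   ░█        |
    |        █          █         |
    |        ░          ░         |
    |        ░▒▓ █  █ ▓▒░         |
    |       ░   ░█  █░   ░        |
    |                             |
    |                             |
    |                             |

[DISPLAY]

   ┃ CalendarWidg┃        ▓█  ░  ░  █▓               
   ┠─────────────┃          ▒  ░░  ▒                 
   ┃     May 2025┃        ░          ░               
   ┃Mo Tu We Th F┃         █        █                
   ┃          1  ┃        ░  █ ██ █  ░               
   ┃ 5  6  7  8  ┃                                   
   ┃12 13 14 15 1┃       ░     ██     ░              
   ┃19 20 21 22* ┃         ░ ▓█  █▓ ░                
   ┗━━━━━━━━━━━━━┃       █░   █  █   ░█              
                 ┃        █          █               
                 ┃        ░          ░               
                 ┃        ░▒▓ █  █ ▓▒░               
                 ┗━━━━━━━━━━━━━━━━━━━━━━━━━━━━━━━━━━━
                                                     
                                                     
                                                     
                                                     
                                                     
                                                     
                                                     
                                                     
                                                     
                                                     


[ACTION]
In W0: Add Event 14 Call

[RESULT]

   ┃ CalendarWidg┃        ▓█  ░  ░  █▓               
   ┠─────────────┃          ▒  ░░  ▒                 
   ┃     May 2025┃        ░          ░               
   ┃Mo Tu We Th F┃         █        █                
   ┃          1  ┃        ░  █ ██ █  ░               
   ┃ 5  6  7  8  ┃                                   
   ┃12 13 14* 15 ┃       ░     ██     ░              
   ┃19 20 21 22* ┃         ░ ▓█  █▓ ░                
   ┗━━━━━━━━━━━━━┃       █░   █  █   ░█              
                 ┃        █          █               
                 ┃        ░          ░               
                 ┃        ░▒▓ █  █ ▓▒░               
                 ┗━━━━━━━━━━━━━━━━━━━━━━━━━━━━━━━━━━━
                                                     
                                                     
                                                     
                                                     
                                                     
                                                     
                                                     
                                                     
                                                     
                                                     


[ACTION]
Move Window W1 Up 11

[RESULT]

   ┃ CalendarWidg┃         █        █                
   ┠─────────────┃        ░  █ ██ █  ░               
   ┃     May 2025┃                                   
   ┃Mo Tu We Th F┃       ░     ██     ░              
   ┃          1  ┃         ░ ▓█  █▓ ░                
   ┃ 5  6  7  8  ┃       █░   █  █   ░█              
   ┃12 13 14* 15 ┃        █          █               
   ┃19 20 21 22* ┃        ░          ░               
   ┗━━━━━━━━━━━━━┃        ░▒▓ █  █ ▓▒░               
                 ┗━━━━━━━━━━━━━━━━━━━━━━━━━━━━━━━━━━━
                                                     
                                                     
                                                     
                                                     
                                                     
                                                     
                                                     
                                                     
                                                     
                                                     
                                                     
                                                     
                                                     


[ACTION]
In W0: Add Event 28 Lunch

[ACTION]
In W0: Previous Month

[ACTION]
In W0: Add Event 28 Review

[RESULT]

   ┃ CalendarWidg┃         █        █                
   ┠─────────────┃        ░  █ ██ █  ░               
   ┃    April 202┃                                   
   ┃Mo Tu We Th F┃       ░     ██     ░              
   ┃    1  2  3  ┃         ░ ▓█  █▓ ░                
   ┃ 7  8  9 10 1┃       █░   █  █   ░█              
   ┃14 15 16 17 1┃        █          █               
   ┃21 22 23 24 2┃        ░          ░               
   ┗━━━━━━━━━━━━━┃        ░▒▓ █  █ ▓▒░               
                 ┗━━━━━━━━━━━━━━━━━━━━━━━━━━━━━━━━━━━
                                                     
                                                     
                                                     
                                                     
                                                     
                                                     
                                                     
                                                     
                                                     
                                                     
                                                     
                                                     
                                                     
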